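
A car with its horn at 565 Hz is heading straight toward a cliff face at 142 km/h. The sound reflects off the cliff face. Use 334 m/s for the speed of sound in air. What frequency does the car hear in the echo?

142 km/h = 39.44 m/s.
The cliff face receives the sound from a moving source: f₁ = f₀ · v/(v − v_e) = 565 × 334/294.56 ≈ 641 Hz.
On the return leg the car is a moving observer: f₂ = f₁ · (v + v_e)/v = 641 × 373.44/334 ≈ 716 Hz.
Equivalently f₂ = f₀ · (v + v_e)/(v − v_e).

716 Hz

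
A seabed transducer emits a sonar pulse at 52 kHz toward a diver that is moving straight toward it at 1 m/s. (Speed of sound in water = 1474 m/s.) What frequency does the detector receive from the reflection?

52.1 kHz

At the diver (a moving observer), f₁ = f₀ · (v + u)/v = 52 × 1475/1474 ≈ 52.0 kHz.
The reflection then acts as a moving source: f₂ = f₁ · v/(v − u) ≈ 52.1 kHz.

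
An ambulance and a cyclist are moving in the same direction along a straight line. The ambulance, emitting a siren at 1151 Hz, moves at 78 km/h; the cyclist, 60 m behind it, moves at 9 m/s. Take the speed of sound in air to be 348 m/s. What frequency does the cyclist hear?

1112 Hz

78 km/h = 21.67 m/s.
The cyclist is behind, so the ambulance is moving away from it while the cyclist is moving toward the ambulance.
Both move, so f' = f · (v + v_o)/(v + v_s).
f' = 1151 × (348 + 9)/(348 + 21.67) = 1151 × 357/369.67 ≈ 1112 Hz.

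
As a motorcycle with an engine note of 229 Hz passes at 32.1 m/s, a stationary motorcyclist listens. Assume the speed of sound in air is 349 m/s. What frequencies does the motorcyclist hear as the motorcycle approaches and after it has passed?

Approaching: f₁ = f · v/(v − v_s) = 229 × 349/316.9 ≈ 252 Hz.
Receding: f₂ = f · v/(v + v_s) = 229 × 349/381.1 ≈ 210 Hz.

252 Hz approaching; 210 Hz receding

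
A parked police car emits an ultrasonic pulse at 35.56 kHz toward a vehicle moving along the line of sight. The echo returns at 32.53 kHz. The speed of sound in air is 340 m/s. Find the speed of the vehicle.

Double Doppler shift off a moving reflector: f₂ = f₀ · (v + u)/(v − u) (u > 0 toward emitter).
Rearranging, u = v · (f₂ − f₀)/(f₂ + f₀) = 340 × -3.03/68.09 ≈ -15.1 m/s.
So the vehicle is moving at 15.1 m/s away from the emitter.

15.1 m/s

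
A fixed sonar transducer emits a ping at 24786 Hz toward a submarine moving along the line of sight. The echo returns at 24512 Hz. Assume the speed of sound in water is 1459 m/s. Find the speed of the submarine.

8.1 m/s

Double Doppler shift off a moving reflector: f₂ = f₀ · (v + u)/(v − u) (u > 0 toward emitter).
Rearranging, u = v · (f₂ − f₀)/(f₂ + f₀) = 1459 × -274/49298 ≈ -8.1 m/s.
So the submarine is moving at 8.1 m/s away from the emitter.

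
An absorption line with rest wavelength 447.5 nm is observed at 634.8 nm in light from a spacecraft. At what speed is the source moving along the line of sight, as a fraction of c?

0.336c

λ'/λ₀ = 1.4185 > 1 (redshift), so the source is receding.
λ'/λ₀ = √((1 + β)/(1 − β)) for a receding source ⇒ β = (r² − 1)/(r² + 1) with r = λ'/λ₀.
β = (2.0123 − 1)/(2.0123 + 1) ≈ 0.336.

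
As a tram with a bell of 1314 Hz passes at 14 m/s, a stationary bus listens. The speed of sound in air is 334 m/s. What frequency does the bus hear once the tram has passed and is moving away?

Receding: f₂ = f · v/(v + v_s) = 1314 × 334/348 ≈ 1261 Hz.

1261 Hz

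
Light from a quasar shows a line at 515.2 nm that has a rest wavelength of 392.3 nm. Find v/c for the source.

λ'/λ₀ = 1.3133 > 1 (redshift), so the source is receding.
λ'/λ₀ = √((1 + β)/(1 − β)) for a receding source ⇒ β = (r² − 1)/(r² + 1) with r = λ'/λ₀.
β = (1.7247 − 1)/(1.7247 + 1) ≈ 0.266.

0.266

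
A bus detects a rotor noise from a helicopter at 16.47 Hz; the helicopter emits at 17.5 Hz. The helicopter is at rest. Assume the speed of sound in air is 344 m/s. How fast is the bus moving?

f' < f, so the bus is receding.
f' = f · (v − v_o)/v ⇒ v_o = v · |f'/f − 1|.
v_o = 344 × |16.47/17.5 − 1| = 344 × 0.05886 ≈ 20.2 m/s.

20.2 m/s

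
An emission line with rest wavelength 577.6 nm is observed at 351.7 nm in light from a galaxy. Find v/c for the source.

0.459c

λ'/λ₀ = 0.6089 < 1 (blueshift), so the source is approaching.
λ'/λ₀ = √((1 − β)/(1 + β)) for an approaching source ⇒ β = (1 − r²)/(1 + r²) with r = λ'/λ₀.
β = (1 − 0.3708)/(1 + 0.3708) ≈ 0.459.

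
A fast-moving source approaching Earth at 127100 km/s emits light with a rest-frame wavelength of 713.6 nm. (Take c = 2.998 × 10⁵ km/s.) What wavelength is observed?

453.9 nm

β = v/c = 127100/299800 = 0.4239.
Relativistic Doppler for wavelength: λ' = λ₀ · √((1 − β)/(1 + β)).
λ' = 713.6 × √(0.5761/1.4239) = 713.6 × 0.63604 ≈ 453.9 nm.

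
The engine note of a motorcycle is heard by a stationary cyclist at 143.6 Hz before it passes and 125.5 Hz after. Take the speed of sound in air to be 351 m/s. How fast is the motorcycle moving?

23.6 m/s

f₁/f₂ = (v + v_s)/(v − v_s), so v_s = v · (f₁ − f₂)/(f₁ + f₂).
v_s = 351 × (143.6 − 125.5)/(143.6 + 125.5) = 351 × 18.1/269.1 ≈ 23.6 m/s.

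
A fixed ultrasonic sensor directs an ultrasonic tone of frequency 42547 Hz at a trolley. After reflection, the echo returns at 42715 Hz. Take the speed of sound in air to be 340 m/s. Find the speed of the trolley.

0.67 m/s

Double Doppler shift off a moving reflector: f₂ = f₀ · (v + u)/(v − u) (u > 0 toward emitter).
Rearranging, u = v · (f₂ − f₀)/(f₂ + f₀) = 340 × 168/85262 ≈ 0.67 m/s.
So the trolley is moving at 0.67 m/s toward the emitter.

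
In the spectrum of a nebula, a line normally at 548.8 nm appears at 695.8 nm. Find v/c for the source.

0.233c

λ'/λ₀ = 1.2679 > 1 (redshift), so the source is receding.
λ'/λ₀ = √((1 + β)/(1 − β)) for a receding source ⇒ β = (r² − 1)/(r² + 1) with r = λ'/λ₀.
β = (1.6075 − 1)/(1.6075 + 1) ≈ 0.233.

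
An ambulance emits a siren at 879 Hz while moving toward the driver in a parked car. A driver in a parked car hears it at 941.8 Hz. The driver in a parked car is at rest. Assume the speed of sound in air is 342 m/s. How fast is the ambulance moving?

f' = f · v/(v − v_s) ⇒ v_s = v · |1 − f/f'|.
v_s = 342 × |1 − 879/941.8| = 342 × 0.06668 ≈ 22.8 m/s.

22.8 m/s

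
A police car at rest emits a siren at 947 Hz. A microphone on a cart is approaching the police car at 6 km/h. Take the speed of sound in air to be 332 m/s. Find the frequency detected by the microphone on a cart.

6 km/h = 1.667 m/s.
Moving observer, stationary source: f' = f · (v + v_o)/v.
f' = 947 × (332 + 1.667)/332 = 947 × 333.67/332 ≈ 952 Hz.

952 Hz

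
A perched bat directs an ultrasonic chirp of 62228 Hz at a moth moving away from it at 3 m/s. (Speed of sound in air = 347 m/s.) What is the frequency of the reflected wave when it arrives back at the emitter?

61161 Hz

The moth first receives the wave as a moving observer: f₁ = f₀ · (v − u)/v = 62228 × (347 − 3)/347 ≈ 61690 Hz.
On reflection it acts as a source moving away from the stationary detector: f₂ = f₁ · v/(v + u) = 61690 × 347/350 ≈ 61161 Hz.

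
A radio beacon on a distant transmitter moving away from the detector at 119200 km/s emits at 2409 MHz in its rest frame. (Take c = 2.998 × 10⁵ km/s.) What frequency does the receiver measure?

1581.6 MHz

β = v/c = 119200/299800 = 0.3976.
Relativistic Doppler for frequency: f' = f₀ · √((1 − β)/(1 + β)).
f' = 2409 × √(0.6024/1.3976) = 2409 × 0.65653 ≈ 1581.6 MHz.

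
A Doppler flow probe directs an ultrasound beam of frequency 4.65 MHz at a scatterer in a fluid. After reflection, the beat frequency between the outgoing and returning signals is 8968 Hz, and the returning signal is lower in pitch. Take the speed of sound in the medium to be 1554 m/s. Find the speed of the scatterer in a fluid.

Double Doppler shift off a moving reflector: f₂ = f₀ · (v + u)/(v − u) (u > 0 toward emitter).
Returning signal is lower, so f₂ = f₀ − Δf = 4650000 − 8968 = 4641032 Hz.
Rearranging, u = v · (f₂ − f₀)/(f₂ + f₀) = 1554 × -8968/9291032 ≈ -1.50 m/s.
So the scatterer in a fluid is moving at 1.50 m/s away from the emitter.

1.50 m/s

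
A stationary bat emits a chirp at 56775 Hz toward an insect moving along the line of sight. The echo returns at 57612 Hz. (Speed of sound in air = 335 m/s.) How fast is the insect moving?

2.45 m/s

Double Doppler shift off a moving reflector: f₂ = f₀ · (v + u)/(v − u) (u > 0 toward emitter).
Rearranging, u = v · (f₂ − f₀)/(f₂ + f₀) = 335 × 837/114387 ≈ 2.45 m/s.
So the insect is moving at 2.45 m/s toward the emitter.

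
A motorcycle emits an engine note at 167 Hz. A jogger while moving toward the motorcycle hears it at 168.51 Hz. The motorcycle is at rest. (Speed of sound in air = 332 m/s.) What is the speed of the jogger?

3.0 m/s

f' = f · (v + v_o)/v ⇒ v_o = v · |f'/f − 1|.
v_o = 332 × |168.51/167 − 1| = 332 × 0.009042 ≈ 3.0 m/s.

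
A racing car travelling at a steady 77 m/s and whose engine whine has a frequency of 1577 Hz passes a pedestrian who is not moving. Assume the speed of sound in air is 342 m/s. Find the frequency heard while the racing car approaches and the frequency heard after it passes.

2035 Hz approaching; 1287 Hz receding

Approaching: f₁ = f · v/(v − v_s) = 1577 × 342/265 ≈ 2035 Hz.
Receding: f₂ = f · v/(v + v_s) = 1577 × 342/419 ≈ 1287 Hz.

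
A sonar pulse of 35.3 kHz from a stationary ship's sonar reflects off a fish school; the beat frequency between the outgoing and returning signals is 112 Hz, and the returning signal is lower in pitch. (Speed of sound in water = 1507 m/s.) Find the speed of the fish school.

2.39 m/s

Double Doppler shift off a moving reflector: f₂ = f₀ · (v + u)/(v − u) (u > 0 toward emitter).
Returning signal is lower, so f₂ = f₀ − Δf = 35300 − 112 = 35188 Hz.
Rearranging, u = v · (f₂ − f₀)/(f₂ + f₀) = 1507 × -112/70488 ≈ -2.39 m/s.
So the fish school is moving at 2.39 m/s away from the emitter.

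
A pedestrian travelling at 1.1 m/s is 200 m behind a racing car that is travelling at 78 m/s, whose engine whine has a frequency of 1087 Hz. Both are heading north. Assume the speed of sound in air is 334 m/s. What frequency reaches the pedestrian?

884 Hz

The pedestrian is behind, so the racing car is moving away from it while the pedestrian is moving toward the racing car.
Both move, so f' = f · (v + v_o)/(v + v_s).
f' = 1087 × (334 + 1.1)/(334 + 78) = 1087 × 335.1/412 ≈ 884 Hz.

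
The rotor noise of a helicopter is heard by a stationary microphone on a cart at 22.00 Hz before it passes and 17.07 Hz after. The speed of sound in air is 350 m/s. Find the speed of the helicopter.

f₁/f₂ = (v + v_s)/(v − v_s), so v_s = v · (f₁ − f₂)/(f₁ + f₂).
v_s = 350 × (22.00 − 17.07)/(22.00 + 17.07) = 350 × 4.93/39.07 ≈ 44 m/s.

44 m/s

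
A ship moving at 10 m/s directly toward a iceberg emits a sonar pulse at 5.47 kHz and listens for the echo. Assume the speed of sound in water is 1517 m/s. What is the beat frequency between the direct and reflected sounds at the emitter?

The iceberg receives the sound from a moving source: f₁ = f₀ · v/(v − v_e) = 5.47 × 1517/1507 ≈ 5.5063 kHz.
On the return leg the ship is a moving observer: f₂ = f₁ · (v + v_e)/v = 5.5063 × 1527/1517 ≈ 5.5426 kHz.
Equivalently f₂ = f₀ · (v + v_e)/(v − v_e).
Beat against the emitted tone (with f₀ = 5470 Hz): |f₂ − f₀| = 2v_e·f₀/(v − v_e) = 2 × 10 × 5470/1507 ≈ 73 Hz.

73 Hz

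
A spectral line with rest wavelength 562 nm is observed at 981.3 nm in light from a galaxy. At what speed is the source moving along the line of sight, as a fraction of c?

λ'/λ₀ = 1.7461 > 1 (redshift), so the source is receding.
λ'/λ₀ = √((1 + β)/(1 − β)) for a receding source ⇒ β = (r² − 1)/(r² + 1) with r = λ'/λ₀.
β = (3.0488 − 1)/(3.0488 + 1) ≈ 0.506.

0.506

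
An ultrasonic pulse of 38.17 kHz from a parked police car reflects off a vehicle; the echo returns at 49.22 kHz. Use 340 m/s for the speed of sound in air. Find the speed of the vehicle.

43 m/s

Double Doppler shift off a moving reflector: f₂ = f₀ · (v + u)/(v − u) (u > 0 toward emitter).
Rearranging, u = v · (f₂ − f₀)/(f₂ + f₀) = 340 × 11.05/87.39 ≈ 43 m/s.
So the vehicle is moving at 43 m/s toward the emitter.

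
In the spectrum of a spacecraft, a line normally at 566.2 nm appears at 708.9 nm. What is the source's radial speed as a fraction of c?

0.221c

λ'/λ₀ = 1.2520 > 1 (redshift), so the source is receding.
λ'/λ₀ = √((1 + β)/(1 − β)) for a receding source ⇒ β = (r² − 1)/(r² + 1) with r = λ'/λ₀.
β = (1.5676 − 1)/(1.5676 + 1) ≈ 0.221.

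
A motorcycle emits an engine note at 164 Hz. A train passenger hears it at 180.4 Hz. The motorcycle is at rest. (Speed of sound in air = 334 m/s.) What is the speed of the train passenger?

f' > f, so the train passenger is approaching.
f' = f · (v + v_o)/v ⇒ v_o = v · |f'/f − 1|.
v_o = 334 × |180.4/164 − 1| = 334 × 0.1 ≈ 33 m/s.

33 m/s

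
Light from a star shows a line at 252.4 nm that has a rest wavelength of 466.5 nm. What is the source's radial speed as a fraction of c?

λ'/λ₀ = 0.5411 < 1 (blueshift), so the source is approaching.
λ'/λ₀ = √((1 − β)/(1 + β)) for an approaching source ⇒ β = (1 − r²)/(1 + r²) with r = λ'/λ₀.
β = (1 − 0.2927)/(1 + 0.2927) ≈ 0.547.

0.547c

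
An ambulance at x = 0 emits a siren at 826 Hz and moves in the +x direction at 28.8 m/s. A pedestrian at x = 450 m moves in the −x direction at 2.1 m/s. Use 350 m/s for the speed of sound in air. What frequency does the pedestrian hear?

The observer lies on the +x side, so the source is heading toward the observer and the observer is heading toward the source.
With source approaching and observer approaching, f' = f · (v + v_o)/(v − v_s).
f' = 826 × (350 + 2.1)/(350 − 28.8) = 826 × 352.1/321.2 ≈ 905 Hz.

905 Hz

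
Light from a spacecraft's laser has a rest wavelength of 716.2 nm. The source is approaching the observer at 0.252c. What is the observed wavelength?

553.6 nm

Relativistic Doppler for wavelength: λ' = λ₀ · √((1 − β)/(1 + β)).
λ' = 716.2 × √(0.7480/1.2520) = 716.2 × 0.77295 ≈ 553.6 nm.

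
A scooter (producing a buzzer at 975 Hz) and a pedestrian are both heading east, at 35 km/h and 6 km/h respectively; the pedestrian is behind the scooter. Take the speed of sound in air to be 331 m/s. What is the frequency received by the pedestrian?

35 km/h = 9.722 m/s; 6 km/h = 1.667 m/s.
The pedestrian is behind, so the scooter is moving away from it while the pedestrian is moving toward the scooter.
General Doppler shift: f' = f · (v + v_o)/(v + v_s).
f' = 975 × (331 + 1.667)/(331 + 9.722) = 975 × 332.67/340.72 ≈ 952 Hz.

952 Hz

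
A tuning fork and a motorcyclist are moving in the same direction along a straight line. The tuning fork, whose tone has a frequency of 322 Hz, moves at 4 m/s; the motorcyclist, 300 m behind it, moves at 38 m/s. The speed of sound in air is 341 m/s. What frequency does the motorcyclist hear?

The motorcyclist is behind, so the tuning fork is moving away from it while the motorcyclist is moving toward the tuning fork.
Both move, so f' = f · (v + v_o)/(v + v_s).
f' = 322 × (341 + 38)/(341 + 4) = 322 × 379/345 ≈ 354 Hz.

354 Hz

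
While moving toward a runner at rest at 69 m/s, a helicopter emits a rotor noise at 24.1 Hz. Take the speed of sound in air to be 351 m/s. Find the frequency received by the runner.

With the source moving toward a stationary observer, f' = f · v/(v − v_s).
f' = 24.1 × 351/(351 − 69) = 24.1 × 351/282 ≈ 30.0 Hz.

30.0 Hz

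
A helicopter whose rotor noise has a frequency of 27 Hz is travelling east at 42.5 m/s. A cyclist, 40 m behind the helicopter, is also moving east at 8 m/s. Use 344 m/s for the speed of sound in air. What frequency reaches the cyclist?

The cyclist is behind, so the helicopter is moving away from it while the cyclist is moving toward the helicopter.
General Doppler shift: f' = f · (v + v_o)/(v + v_s).
f' = 27 × (344 + 8)/(344 + 42.5) = 27 × 352/386.5 ≈ 24.6 Hz.

24.6 Hz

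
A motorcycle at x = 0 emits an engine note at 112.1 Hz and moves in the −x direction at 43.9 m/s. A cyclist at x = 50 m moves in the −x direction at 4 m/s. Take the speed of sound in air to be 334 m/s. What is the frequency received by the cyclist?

100 Hz

The observer lies on the +x side, so the source is heading away from the observer and the observer is heading toward the source.
Both move, so f' = f · (v + v_o)/(v + v_s).
f' = 112.1 × (334 + 4)/(334 + 43.9) = 112.1 × 338/377.9 ≈ 100 Hz.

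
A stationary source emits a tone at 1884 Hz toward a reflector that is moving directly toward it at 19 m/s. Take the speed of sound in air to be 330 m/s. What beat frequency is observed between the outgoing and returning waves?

At the reflector (a moving observer), f₁ = f₀ · (v + u)/v = 1884 × 349/330 ≈ 1992 Hz.
On reflection it acts as a source moving toward the stationary detector: f₂ = f₁ · v/(v − u) = 1992 × 330/311 ≈ 2114 Hz.
Equivalently f₂ = f₀ · (v + u)/(v − u).
Beat frequency: |f₂ − f₀| = 2u·f₀/(v − u) = 2 × 19 × 1884/311 ≈ 230 Hz.

230 Hz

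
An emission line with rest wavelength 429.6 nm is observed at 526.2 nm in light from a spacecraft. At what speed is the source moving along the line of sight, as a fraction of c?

0.200

λ'/λ₀ = 1.2249 > 1 (redshift), so the source is receding.
λ'/λ₀ = √((1 + β)/(1 − β)) for a receding source ⇒ β = (r² − 1)/(r² + 1) with r = λ'/λ₀.
β = (1.5003 − 1)/(1.5003 + 1) ≈ 0.200.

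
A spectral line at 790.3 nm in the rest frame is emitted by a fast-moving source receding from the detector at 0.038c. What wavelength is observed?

Relativistic Doppler for wavelength: λ' = λ₀ · √((1 + β)/(1 − β)).
λ' = 790.3 × √(1.0380/0.9620) = 790.3 × 1.03875 ≈ 820.9 nm.

820.9 nm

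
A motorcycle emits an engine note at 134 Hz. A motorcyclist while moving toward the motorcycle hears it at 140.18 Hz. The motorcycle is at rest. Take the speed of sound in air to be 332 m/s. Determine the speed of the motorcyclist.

f' = f · (v + v_o)/v ⇒ v_o = v · |f'/f − 1|.
v_o = 332 × |140.18/134 − 1| = 332 × 0.04612 ≈ 15.3 m/s.

15.3 m/s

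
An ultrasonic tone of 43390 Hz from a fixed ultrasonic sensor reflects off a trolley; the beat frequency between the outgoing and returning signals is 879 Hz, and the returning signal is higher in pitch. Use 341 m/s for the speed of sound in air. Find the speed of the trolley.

Double Doppler shift off a moving reflector: f₂ = f₀ · (v + u)/(v − u) (u > 0 toward emitter).
Returning signal is higher, so f₂ = f₀ + Δf = 43390 + 879 = 44269 Hz.
Rearranging, u = v · (f₂ − f₀)/(f₂ + f₀) = 341 × 879/87659 ≈ 3.4 m/s.
So the trolley is moving at 3.4 m/s toward the emitter.

3.4 m/s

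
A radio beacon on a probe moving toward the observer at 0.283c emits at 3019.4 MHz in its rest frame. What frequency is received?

Relativistic Doppler for frequency: f' = f₀ · √((1 + β)/(1 − β)).
f' = 3019.4 × √(1.2830/0.7170) = 3019.4 × 1.33768 ≈ 4039.0 MHz.

4039.0 MHz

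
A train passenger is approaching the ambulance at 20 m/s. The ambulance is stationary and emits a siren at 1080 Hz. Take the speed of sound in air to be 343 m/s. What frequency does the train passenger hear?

1143 Hz

Moving observer, stationary source: f' = f · (v + v_o)/v.
f' = 1080 × (343 + 20)/343 = 1080 × 363/343 ≈ 1143 Hz.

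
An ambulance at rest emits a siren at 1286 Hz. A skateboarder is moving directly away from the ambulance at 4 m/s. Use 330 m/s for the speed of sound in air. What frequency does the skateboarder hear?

Moving observer, stationary source: f' = f · (v − v_o)/v.
f' = 1286 × (330 − 4)/330 = 1286 × 326/330 ≈ 1270 Hz.

1270 Hz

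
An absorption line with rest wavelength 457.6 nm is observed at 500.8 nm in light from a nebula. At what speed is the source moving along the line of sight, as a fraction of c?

0.090c

λ'/λ₀ = 1.0944 > 1 (redshift), so the source is receding.
λ'/λ₀ = √((1 + β)/(1 − β)) for a receding source ⇒ β = (r² − 1)/(r² + 1) with r = λ'/λ₀.
β = (1.1977 − 1)/(1.1977 + 1) ≈ 0.090.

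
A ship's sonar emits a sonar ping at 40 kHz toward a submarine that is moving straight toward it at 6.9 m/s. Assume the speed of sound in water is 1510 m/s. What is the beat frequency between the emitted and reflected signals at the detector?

The submarine first receives the wave as a moving observer: f₁ = f₀ · (v + u)/v = 40 × (1510 + 6.9)/1510 ≈ 40.183 kHz.
The reflection then acts as a moving source: f₂ = f₁ · v/(v − u) ≈ 40.367 kHz.
Beat frequency (with f₀ = 40000 Hz): |f₂ − f₀| = 2u·f₀/(v − u) = 2 × 6.9 × 40000/1503.1 ≈ 367 Hz.

367 Hz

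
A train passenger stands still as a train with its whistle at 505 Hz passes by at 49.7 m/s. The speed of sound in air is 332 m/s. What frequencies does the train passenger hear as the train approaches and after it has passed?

594 Hz approaching; 439 Hz receding

Approaching: f₁ = f · v/(v − v_s) = 505 × 332/282.3 ≈ 594 Hz.
Receding: f₂ = f · v/(v + v_s) = 505 × 332/381.7 ≈ 439 Hz.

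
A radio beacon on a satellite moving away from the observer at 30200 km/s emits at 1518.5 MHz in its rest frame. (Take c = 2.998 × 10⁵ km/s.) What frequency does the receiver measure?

1372.5 MHz

β = v/c = 30200/299800 = 0.1007.
Relativistic Doppler for frequency: f' = f₀ · √((1 − β)/(1 + β)).
f' = 1518.5 × √(0.8993/1.1007) = 1518.5 × 0.90386 ≈ 1372.5 MHz.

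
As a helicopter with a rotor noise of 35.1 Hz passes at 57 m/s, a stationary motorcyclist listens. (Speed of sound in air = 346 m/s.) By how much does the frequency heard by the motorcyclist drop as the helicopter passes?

11.9 Hz

Approaching: f₁ = f · v/(v − v_s) = 35.1 × 346/289 ≈ 42.0 Hz.
Receding: f₂ = f · v/(v + v_s) = 35.1 × 346/403 ≈ 30.1 Hz.
Drop: f₁ − f₂ = 2f·v·v_s/(v² − v_s²) = 2 × 35.1 × 346 × 57/(346² − 57²) ≈ 11.9 Hz.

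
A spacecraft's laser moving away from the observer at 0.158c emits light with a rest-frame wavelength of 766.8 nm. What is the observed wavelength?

Relativistic Doppler for wavelength: λ' = λ₀ · √((1 + β)/(1 − β)).
λ' = 766.8 × √(1.1580/0.8420) = 766.8 × 1.17273 ≈ 899.2 nm.

899.2 nm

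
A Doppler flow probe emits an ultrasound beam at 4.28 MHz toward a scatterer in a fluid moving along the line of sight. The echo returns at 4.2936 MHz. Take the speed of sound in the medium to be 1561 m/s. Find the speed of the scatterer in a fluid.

2.48 m/s

Double Doppler shift off a moving reflector: f₂ = f₀ · (v + u)/(v − u) (u > 0 toward emitter).
Rearranging, u = v · (f₂ − f₀)/(f₂ + f₀) = 1561 × 0.0136/8.5736 ≈ 2.48 m/s.
So the scatterer in a fluid is moving at 2.48 m/s toward the emitter.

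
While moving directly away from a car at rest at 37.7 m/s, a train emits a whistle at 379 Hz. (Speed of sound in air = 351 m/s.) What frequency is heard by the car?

342 Hz

Moving source, stationary observer: f' = f · v/(v + v_s) since the source is receding.
f' = 379 × 351/(351 + 37.7) = 379 × 351/388.7 ≈ 342 Hz.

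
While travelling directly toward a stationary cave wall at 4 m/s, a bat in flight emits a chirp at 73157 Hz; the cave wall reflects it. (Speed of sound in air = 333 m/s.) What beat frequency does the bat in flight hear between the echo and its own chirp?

The cave wall receives the sound from a moving source: f₁ = f₀ · v/(v − v_e) = 73157 × 333/329 ≈ 74046 Hz.
On the return leg the bat in flight is a moving observer: f₂ = f₁ · (v + v_e)/v = 74046 × 337/333 ≈ 74936 Hz.
Equivalently f₂ = f₀ · (v + v_e)/(v − v_e).
Beat against the emitted tone: |f₂ − f₀| = 2v_e·f₀/(v − v_e) = 2 × 4 × 73157/329 ≈ 1779 Hz.

1779 Hz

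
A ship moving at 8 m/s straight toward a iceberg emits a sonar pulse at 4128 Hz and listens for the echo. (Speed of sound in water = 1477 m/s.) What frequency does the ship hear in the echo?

The iceberg receives the sound from a moving source: f₁ = f₀ · v/(v − v_e) = 4128 × 1477/1469 ≈ 4150 Hz.
On the return leg the ship is a moving observer: f₂ = f₁ · (v + v_e)/v = 4150 × 1485/1477 ≈ 4173 Hz.
Equivalently f₂ = f₀ · (v + v_e)/(v − v_e).

4173 Hz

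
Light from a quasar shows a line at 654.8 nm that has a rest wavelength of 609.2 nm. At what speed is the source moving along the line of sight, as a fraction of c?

0.072

λ'/λ₀ = 1.0749 > 1 (redshift), so the source is receding.
λ'/λ₀ = √((1 + β)/(1 − β)) for a receding source ⇒ β = (r² − 1)/(r² + 1) with r = λ'/λ₀.
β = (1.1553 − 1)/(1.1553 + 1) ≈ 0.072.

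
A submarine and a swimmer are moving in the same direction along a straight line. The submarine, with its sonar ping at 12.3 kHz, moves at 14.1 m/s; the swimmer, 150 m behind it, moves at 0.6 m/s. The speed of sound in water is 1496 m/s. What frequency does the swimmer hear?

The swimmer is behind, so the submarine is moving away from it while the swimmer is moving toward the submarine.
With source receding and observer approaching, f' = f · (v + v_o)/(v + v_s).
f' = 12.3 × (1496 + 0.6)/(1496 + 14.1) = 12.3 × 1496.6/1510.1 ≈ 12.19 kHz.

12.19 kHz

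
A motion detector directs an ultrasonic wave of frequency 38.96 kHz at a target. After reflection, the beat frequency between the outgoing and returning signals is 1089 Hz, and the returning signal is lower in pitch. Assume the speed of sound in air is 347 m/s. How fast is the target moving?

4.9 m/s

Double Doppler shift off a moving reflector: f₂ = f₀ · (v + u)/(v − u) (u > 0 toward emitter).
Returning signal is lower, so f₂ = f₀ − Δf = 38960 − 1089 = 37871 Hz.
Rearranging, u = v · (f₂ − f₀)/(f₂ + f₀) = 347 × -1089/76831 ≈ -4.9 m/s.
So the target is moving at 4.9 m/s away from the emitter.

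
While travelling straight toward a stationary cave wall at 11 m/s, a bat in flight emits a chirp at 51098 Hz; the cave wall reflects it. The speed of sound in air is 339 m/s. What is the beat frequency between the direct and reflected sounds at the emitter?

3427 Hz

The cave wall receives the sound from a moving source: f₁ = f₀ · v/(v − v_e) = 51098 × 339/328 ≈ 52812 Hz.
On the return leg the bat in flight is a moving observer: f₂ = f₁ · (v + v_e)/v = 52812 × 350/339 ≈ 54525 Hz.
Equivalently f₂ = f₀ · (v + v_e)/(v − v_e).
Beat against the emitted tone: |f₂ − f₀| = 2v_e·f₀/(v − v_e) = 2 × 11 × 51098/328 ≈ 3427 Hz.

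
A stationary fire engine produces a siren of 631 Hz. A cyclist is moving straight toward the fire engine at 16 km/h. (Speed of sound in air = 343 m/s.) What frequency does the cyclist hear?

639 Hz

16 km/h = 4.444 m/s.
Moving observer, stationary source: f' = f · (v + v_o)/v.
f' = 631 × (343 + 4.444)/343 = 631 × 347.44/343 ≈ 639 Hz.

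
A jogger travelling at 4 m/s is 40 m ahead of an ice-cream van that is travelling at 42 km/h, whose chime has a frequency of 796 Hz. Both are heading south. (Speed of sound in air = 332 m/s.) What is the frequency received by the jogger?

815 Hz

42 km/h = 11.67 m/s.
The jogger is ahead, so the ice-cream van is moving toward it while the jogger is moving away from the ice-cream van.
With source approaching and observer receding, f' = f · (v − v_o)/(v − v_s).
f' = 796 × (332 − 4)/(332 − 11.67) = 796 × 328/320.33 ≈ 815 Hz.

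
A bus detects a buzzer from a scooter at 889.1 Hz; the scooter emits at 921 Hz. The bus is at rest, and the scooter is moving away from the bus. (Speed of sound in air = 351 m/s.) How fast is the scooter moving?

f' = f · v/(v + v_s) ⇒ v_s = v · |1 − f/f'|.
v_s = 351 × |1 − 921/889.1| = 351 × 0.03588 ≈ 12.6 m/s.

12.6 m/s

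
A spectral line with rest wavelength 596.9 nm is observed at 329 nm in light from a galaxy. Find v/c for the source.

0.534c

λ'/λ₀ = 0.5512 < 1 (blueshift), so the source is approaching.
λ'/λ₀ = √((1 − β)/(1 + β)) for an approaching source ⇒ β = (1 − r²)/(1 + r²) with r = λ'/λ₀.
β = (1 − 0.3038)/(1 + 0.3038) ≈ 0.534.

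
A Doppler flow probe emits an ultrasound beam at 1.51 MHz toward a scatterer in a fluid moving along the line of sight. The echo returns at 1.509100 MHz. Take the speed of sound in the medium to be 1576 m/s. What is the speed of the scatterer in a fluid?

0.47 m/s

Double Doppler shift off a moving reflector: f₂ = f₀ · (v + u)/(v − u) (u > 0 toward emitter).
Rearranging, u = v · (f₂ − f₀)/(f₂ + f₀) = 1576 × -0.000900/3.019100 ≈ -0.47 m/s.
So the scatterer in a fluid is moving at 0.47 m/s away from the emitter.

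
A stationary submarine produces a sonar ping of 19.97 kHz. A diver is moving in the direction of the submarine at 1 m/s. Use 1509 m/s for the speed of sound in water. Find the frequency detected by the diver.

Only the observer moves, toward the source, so f' = f · (v + v_o)/v.
f' = 19.97 × (1509 + 1)/1509 = 19.97 × 1510/1509 ≈ 19.98 kHz.

19.98 kHz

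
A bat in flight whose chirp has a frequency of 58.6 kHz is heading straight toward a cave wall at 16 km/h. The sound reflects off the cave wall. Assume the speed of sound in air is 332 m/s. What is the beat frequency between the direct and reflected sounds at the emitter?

1590 Hz

16 km/h = 4.444 m/s.
The cave wall receives the sound from a moving source: f₁ = f₀ · v/(v − v_e) = 58.6 × 332/327.56 ≈ 59.395 kHz.
On the return leg the bat in flight is a moving observer: f₂ = f₁ · (v + v_e)/v = 59.395 × 336.44/332 ≈ 60.190 kHz.
Equivalently f₂ = f₀ · (v + v_e)/(v − v_e).
Beat against the emitted tone (with f₀ = 58600 Hz): |f₂ − f₀| = 2v_e·f₀/(v − v_e) = 2 × 4.444 × 58600/327.56 ≈ 1590 Hz.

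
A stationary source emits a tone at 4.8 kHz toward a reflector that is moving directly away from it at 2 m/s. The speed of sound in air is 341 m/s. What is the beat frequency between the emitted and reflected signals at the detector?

56.0 Hz

The reflector first receives the wave as a moving observer: f₁ = f₀ · (v − u)/v = 4.8 × (341 − 2)/341 ≈ 4.7718 kHz.
On reflection it acts as a source moving away from the stationary detector: f₂ = f₁ · v/(v + u) = 4.7718 × 341/343 ≈ 4.7440 kHz.
Equivalently f₂ = f₀ · (v − u)/(v + u).
Beat frequency (with f₀ = 4800 Hz): |f₂ − f₀| = 2u·f₀/(v + u) = 2 × 2 × 4800/343 ≈ 56.0 Hz.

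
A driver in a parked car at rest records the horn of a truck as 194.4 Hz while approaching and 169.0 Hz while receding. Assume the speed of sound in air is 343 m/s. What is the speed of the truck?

24.0 m/s

f₁/f₂ = (v + v_s)/(v − v_s), so v_s = v · (f₁ − f₂)/(f₁ + f₂).
v_s = 343 × (194.4 − 169.0)/(194.4 + 169.0) = 343 × 25.4/363.4 ≈ 24.0 m/s.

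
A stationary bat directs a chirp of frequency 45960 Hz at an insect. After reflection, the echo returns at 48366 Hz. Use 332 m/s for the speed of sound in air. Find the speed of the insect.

8.5 m/s

Double Doppler shift off a moving reflector: f₂ = f₀ · (v + u)/(v − u) (u > 0 toward emitter).
Rearranging, u = v · (f₂ − f₀)/(f₂ + f₀) = 332 × 2406/94326 ≈ 8.5 m/s.
So the insect is moving at 8.5 m/s toward the emitter.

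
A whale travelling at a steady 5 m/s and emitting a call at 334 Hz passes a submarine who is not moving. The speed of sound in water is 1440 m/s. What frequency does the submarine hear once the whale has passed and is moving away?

Receding: f₂ = f · v/(v + v_s) = 334 × 1440/1445 ≈ 333 Hz.

333 Hz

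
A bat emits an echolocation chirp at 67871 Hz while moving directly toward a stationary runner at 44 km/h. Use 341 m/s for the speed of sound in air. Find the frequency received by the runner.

70394 Hz

44 km/h = 12.22 m/s.
With the source moving toward a stationary observer, f' = f · v/(v − v_s).
f' = 67871 × 341/(341 − 12.22) = 67871 × 341/328.8 ≈ 70394 Hz.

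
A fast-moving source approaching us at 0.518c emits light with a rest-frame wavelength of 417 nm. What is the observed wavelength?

Relativistic Doppler for wavelength: λ' = λ₀ · √((1 − β)/(1 + β)).
λ' = 417 × √(0.4820/1.5180) = 417 × 0.56349 ≈ 235.0 nm.

235.0 nm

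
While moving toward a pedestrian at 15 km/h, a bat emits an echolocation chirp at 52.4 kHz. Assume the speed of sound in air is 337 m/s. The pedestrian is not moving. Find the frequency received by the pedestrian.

53.1 kHz

15 km/h = 4.167 m/s.
With the source moving toward a stationary observer, f' = f · v/(v − v_s).
f' = 52.4 × 337/(337 − 4.167) = 52.4 × 337/332.8 ≈ 53.1 kHz.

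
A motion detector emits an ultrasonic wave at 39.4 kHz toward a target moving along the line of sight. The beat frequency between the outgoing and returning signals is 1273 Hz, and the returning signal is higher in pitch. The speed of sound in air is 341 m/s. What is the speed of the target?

Double Doppler shift off a moving reflector: f₂ = f₀ · (v + u)/(v − u) (u > 0 toward emitter).
Returning signal is higher, so f₂ = f₀ + Δf = 39400 + 1273 = 40673 Hz.
Rearranging, u = v · (f₂ − f₀)/(f₂ + f₀) = 341 × 1273/80073 ≈ 5.4 m/s.
So the target is moving at 5.4 m/s toward the emitter.

5.4 m/s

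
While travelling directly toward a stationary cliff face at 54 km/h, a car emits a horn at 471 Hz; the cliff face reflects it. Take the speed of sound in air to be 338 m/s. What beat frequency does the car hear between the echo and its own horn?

43.7 Hz

54 km/h = 15 m/s.
The cliff face receives the sound from a moving source: f₁ = f₀ · v/(v − v_e) = 471 × 338/323 ≈ 492.9 Hz.
On the return leg the car is a moving observer: f₂ = f₁ · (v + v_e)/v = 492.9 × 353/338 ≈ 514.7 Hz.
Equivalently f₂ = f₀ · (v + v_e)/(v − v_e).
Beat against the emitted tone: |f₂ − f₀| = 2v_e·f₀/(v − v_e) = 2 × 15 × 471/323 ≈ 43.7 Hz.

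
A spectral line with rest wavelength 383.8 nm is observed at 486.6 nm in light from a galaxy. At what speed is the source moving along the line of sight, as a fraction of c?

0.233

λ'/λ₀ = 1.2678 > 1 (redshift), so the source is receding.
λ'/λ₀ = √((1 + β)/(1 − β)) for a receding source ⇒ β = (r² − 1)/(r² + 1) with r = λ'/λ₀.
β = (1.6074 − 1)/(1.6074 + 1) ≈ 0.233.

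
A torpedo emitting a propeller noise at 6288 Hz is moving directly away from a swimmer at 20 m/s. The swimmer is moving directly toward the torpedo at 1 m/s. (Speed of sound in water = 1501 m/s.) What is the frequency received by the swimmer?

6209 Hz

General Doppler shift: f' = f · (v + v_o)/(v + v_s).
f' = 6288 × (1501 + 1)/(1501 + 20) = 6288 × 1502/1521 ≈ 6209 Hz.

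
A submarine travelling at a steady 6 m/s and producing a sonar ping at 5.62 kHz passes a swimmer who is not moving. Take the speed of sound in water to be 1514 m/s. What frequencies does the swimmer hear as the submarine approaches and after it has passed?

5.64 kHz approaching; 5.60 kHz receding

Approaching: f₁ = f · v/(v − v_s) = 5.62 × 1514/1508 ≈ 5.64 kHz.
Receding: f₂ = f · v/(v + v_s) = 5.62 × 1514/1520 ≈ 5.60 kHz.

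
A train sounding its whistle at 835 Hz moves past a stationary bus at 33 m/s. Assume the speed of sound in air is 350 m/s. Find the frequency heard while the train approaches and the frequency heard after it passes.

922 Hz approaching; 763 Hz receding

Approaching: f₁ = f · v/(v − v_s) = 835 × 350/317 ≈ 922 Hz.
Receding: f₂ = f · v/(v + v_s) = 835 × 350/383 ≈ 763 Hz.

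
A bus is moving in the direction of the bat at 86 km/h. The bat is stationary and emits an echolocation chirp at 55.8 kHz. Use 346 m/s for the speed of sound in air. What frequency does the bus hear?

86 km/h = 23.89 m/s.
Moving observer, stationary source: f' = f · (v + v_o)/v.
f' = 55.8 × (346 + 23.89)/346 = 55.8 × 369.89/346 ≈ 59.7 kHz.

59.7 kHz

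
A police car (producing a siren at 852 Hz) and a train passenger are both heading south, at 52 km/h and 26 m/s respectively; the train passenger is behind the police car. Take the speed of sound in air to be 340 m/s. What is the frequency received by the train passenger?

880 Hz

52 km/h = 14.44 m/s.
The train passenger is behind, so the police car is moving away from it while the train passenger is moving toward the police car.
Both move, so f' = f · (v + v_o)/(v + v_s).
f' = 852 × (340 + 26)/(340 + 14.44) = 852 × 366/354.44 ≈ 880 Hz.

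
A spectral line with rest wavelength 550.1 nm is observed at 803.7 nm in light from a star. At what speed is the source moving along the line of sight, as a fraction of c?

0.362c

λ'/λ₀ = 1.4610 > 1 (redshift), so the source is receding.
λ'/λ₀ = √((1 + β)/(1 − β)) for a receding source ⇒ β = (r² − 1)/(r² + 1) with r = λ'/λ₀.
β = (2.1345 − 1)/(2.1345 + 1) ≈ 0.362.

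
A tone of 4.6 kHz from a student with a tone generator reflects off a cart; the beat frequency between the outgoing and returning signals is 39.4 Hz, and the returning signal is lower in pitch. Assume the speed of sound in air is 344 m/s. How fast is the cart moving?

Double Doppler shift off a moving reflector: f₂ = f₀ · (v + u)/(v − u) (u > 0 toward emitter).
Returning signal is lower, so f₂ = f₀ − Δf = 4600 − 39.4 = 4560.6 Hz.
Rearranging, u = v · (f₂ − f₀)/(f₂ + f₀) = 344 × -39.4/9160.6 ≈ -1.48 m/s.
So the cart is moving at 1.48 m/s away from the emitter.

1.48 m/s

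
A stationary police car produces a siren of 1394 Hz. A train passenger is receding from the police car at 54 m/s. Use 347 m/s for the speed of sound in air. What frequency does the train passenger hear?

1177 Hz

Moving observer, stationary source: f' = f · (v − v_o)/v.
f' = 1394 × (347 − 54)/347 = 1394 × 293/347 ≈ 1177 Hz.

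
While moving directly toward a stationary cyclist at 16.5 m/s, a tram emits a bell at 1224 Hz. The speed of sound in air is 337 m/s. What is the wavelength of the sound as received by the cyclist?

26.2 cm

Moving source, stationary observer: f' = f · v/(v − v_s) since the source is approaching.
f' = 1224 × 337/(337 − 16.5) ≈ 1287 Hz.
λ' = v/f' = 337/1287.01 ≈ 26.2 cm.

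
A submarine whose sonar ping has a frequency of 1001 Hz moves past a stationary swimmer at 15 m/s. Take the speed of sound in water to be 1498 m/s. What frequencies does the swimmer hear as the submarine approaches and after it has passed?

Approaching: f₁ = f · v/(v − v_s) = 1001 × 1498/1483 ≈ 1011 Hz.
Receding: f₂ = f · v/(v + v_s) = 1001 × 1498/1513 ≈ 991 Hz.

1011 Hz approaching; 991 Hz receding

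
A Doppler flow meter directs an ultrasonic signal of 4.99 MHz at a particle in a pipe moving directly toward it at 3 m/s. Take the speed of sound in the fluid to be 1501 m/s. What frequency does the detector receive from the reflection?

At the particle in a pipe (a moving observer), f₁ = f₀ · (v + u)/v = 4.99 × 1504/1501 ≈ 5.000 MHz.
On reflection it acts as a source moving toward the stationary detector: f₂ = f₁ · v/(v − u) = 5.000 × 1501/1498 ≈ 5.010 MHz.

5.010 MHz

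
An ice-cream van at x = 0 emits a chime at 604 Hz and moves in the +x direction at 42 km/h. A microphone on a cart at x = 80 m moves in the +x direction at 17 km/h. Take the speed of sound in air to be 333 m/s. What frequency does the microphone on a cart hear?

617 Hz

42 km/h = 11.67 m/s; 17 km/h = 4.722 m/s.
The observer lies on the +x side, so the source is heading toward the observer and the observer is heading away from the source.
With source approaching and observer receding, f' = f · (v − v_o)/(v − v_s).
f' = 604 × (333 − 4.722)/(333 − 11.67) = 604 × 328.28/321.33 ≈ 617 Hz.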